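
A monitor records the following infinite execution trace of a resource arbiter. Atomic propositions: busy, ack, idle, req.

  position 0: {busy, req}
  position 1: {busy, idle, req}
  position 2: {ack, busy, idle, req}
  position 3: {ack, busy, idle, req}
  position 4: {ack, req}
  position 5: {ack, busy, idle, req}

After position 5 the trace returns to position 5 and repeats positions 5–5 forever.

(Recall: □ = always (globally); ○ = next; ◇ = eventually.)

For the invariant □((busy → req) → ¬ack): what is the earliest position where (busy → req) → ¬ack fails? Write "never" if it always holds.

2

Check (busy → req) → ¬ack at each position in order: 0 ✓, 1 ✓.
At position 2 the labels are {ack, busy, idle, req}, so (busy → req) → ¬ack is false there. This is the first violation.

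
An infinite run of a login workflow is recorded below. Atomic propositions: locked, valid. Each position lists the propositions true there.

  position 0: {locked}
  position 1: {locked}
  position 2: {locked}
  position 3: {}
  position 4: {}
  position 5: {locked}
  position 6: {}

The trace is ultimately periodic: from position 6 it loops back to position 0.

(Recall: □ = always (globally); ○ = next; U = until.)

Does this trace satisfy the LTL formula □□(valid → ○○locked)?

□(valid → ○○locked) holds at every position 0..6, and those are all positions ever visited, so □□(valid → ○○locked) holds.

Holds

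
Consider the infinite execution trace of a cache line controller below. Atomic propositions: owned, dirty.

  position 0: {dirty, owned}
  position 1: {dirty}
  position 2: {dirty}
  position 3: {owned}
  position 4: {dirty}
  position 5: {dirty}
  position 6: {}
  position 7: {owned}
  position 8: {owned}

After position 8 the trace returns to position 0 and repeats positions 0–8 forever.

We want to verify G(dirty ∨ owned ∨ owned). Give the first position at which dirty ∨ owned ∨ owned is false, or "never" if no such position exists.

6

Check dirty ∨ owned ∨ owned at each position in order: 0 ✓, 1 ✓, 2 ✓, 3 ✓, 4 ✓, 5 ✓.
At position 6 the labels are {}, so dirty ∨ owned ∨ owned is false there. This is the first violation.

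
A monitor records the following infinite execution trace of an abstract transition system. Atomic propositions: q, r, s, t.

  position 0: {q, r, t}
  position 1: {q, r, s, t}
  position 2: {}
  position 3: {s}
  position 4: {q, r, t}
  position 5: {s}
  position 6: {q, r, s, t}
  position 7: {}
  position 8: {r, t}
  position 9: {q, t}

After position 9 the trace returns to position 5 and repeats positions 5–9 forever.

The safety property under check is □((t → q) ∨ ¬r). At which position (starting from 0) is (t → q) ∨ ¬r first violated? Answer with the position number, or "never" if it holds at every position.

Check (t → q) ∨ ¬r at each position in order: 0 ✓, 1 ✓, 2 ✓, 3 ✓, 4 ✓, 5 ✓, 6 ✓, 7 ✓.
At position 8 the labels are {r, t}, so (t → q) ∨ ¬r is false there. This is the first violation.

8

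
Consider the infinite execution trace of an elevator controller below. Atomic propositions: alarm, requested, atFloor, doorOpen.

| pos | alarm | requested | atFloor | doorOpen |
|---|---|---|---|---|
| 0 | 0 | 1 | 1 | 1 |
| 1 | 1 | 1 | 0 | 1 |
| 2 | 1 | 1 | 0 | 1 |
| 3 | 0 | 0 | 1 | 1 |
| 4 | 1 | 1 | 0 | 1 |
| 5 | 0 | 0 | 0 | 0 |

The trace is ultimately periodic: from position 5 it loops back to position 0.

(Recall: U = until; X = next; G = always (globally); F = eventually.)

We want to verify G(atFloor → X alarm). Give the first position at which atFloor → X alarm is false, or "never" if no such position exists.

atFloor → X alarm holds at every position 0..5, and those are all the positions the trace ever visits, so the invariant G(atFloor → X alarm) is never violated.

never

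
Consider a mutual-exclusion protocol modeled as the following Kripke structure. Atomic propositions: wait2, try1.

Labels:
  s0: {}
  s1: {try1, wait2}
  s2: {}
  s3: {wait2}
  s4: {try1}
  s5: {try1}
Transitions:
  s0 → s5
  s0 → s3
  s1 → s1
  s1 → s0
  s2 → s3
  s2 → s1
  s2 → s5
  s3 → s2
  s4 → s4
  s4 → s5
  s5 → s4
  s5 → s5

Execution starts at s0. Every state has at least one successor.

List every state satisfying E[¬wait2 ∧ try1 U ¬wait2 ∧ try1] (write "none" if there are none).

States satisfying ¬wait2 ∧ try1: {s4, s5}.
States satisfying E[¬wait2 ∧ try1 U ¬wait2 ∧ try1]: {s4, s5}.

{s4, s5}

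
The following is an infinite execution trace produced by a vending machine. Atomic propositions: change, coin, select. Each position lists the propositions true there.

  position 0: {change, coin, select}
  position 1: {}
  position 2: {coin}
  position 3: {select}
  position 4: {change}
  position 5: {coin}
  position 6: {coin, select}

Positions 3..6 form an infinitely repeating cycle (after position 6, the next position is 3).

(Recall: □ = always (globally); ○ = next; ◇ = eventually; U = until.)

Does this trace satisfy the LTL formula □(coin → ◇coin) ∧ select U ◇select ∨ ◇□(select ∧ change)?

□(select ∧ change) is false at every position 0..6, so it never becomes true and ◇□(select ∧ change) fails.
At position 0: □(coin → ◇coin) ∧ select U ◇select is true; ◇□(select ∧ change) is false; so □(coin → ◇coin) ∧ select U ◇select ∨ ◇□(select ∧ change) is true.

Satisfied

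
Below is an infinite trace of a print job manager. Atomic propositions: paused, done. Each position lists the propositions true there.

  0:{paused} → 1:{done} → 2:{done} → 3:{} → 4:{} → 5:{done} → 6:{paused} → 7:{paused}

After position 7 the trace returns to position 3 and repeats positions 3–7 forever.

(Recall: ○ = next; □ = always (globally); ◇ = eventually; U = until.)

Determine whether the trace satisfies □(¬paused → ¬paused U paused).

¬paused → ¬paused U paused holds at every position 0..7, and those are all positions ever visited, so □(¬paused → ¬paused U paused) holds.
Positions where ¬paused holds: 1, 2, 3, 4, 5.
Check ¬paused U paused at each: 1→ok, 2→ok, 3→ok, 4→ok, 5→ok.

Yes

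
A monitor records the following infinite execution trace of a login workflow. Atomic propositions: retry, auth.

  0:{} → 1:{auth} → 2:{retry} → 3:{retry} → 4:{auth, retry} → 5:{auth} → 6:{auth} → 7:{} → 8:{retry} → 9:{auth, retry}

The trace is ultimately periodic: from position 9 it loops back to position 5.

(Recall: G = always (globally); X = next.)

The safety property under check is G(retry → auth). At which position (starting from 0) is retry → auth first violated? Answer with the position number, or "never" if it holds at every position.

Check retry → auth at each position in order: 0 ✓, 1 ✓.
At position 2 the labels are {retry}, so retry → auth is false there. This is the first violation.

2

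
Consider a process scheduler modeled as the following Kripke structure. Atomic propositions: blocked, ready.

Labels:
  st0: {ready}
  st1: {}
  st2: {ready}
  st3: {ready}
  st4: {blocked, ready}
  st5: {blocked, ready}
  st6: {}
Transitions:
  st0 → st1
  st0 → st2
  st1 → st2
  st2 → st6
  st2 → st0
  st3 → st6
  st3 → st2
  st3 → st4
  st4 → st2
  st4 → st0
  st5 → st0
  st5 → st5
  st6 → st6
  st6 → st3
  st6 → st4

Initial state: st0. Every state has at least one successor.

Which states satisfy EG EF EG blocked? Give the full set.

States satisfying EF EG blocked: {st5}.
States satisfying EG EF EG blocked: {st5}.

{st5}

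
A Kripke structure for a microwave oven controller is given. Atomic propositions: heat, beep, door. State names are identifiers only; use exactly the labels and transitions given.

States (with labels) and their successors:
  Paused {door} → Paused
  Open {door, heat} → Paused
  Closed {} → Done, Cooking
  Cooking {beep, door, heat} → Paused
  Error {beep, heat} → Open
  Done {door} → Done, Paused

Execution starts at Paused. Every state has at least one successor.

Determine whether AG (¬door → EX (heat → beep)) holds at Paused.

States satisfying ¬door → EX (heat → beep): {Paused, Open, Closed, Cooking, Done}.
States satisfying AG (¬door → EX (heat → beep)): {Paused, Open, Closed, Cooking, Done}.
Every state reachable from Paused satisfies ¬door → EX (heat → beep).
Paused ∈ Sat(AG (¬door → EX (heat → beep))).

Yes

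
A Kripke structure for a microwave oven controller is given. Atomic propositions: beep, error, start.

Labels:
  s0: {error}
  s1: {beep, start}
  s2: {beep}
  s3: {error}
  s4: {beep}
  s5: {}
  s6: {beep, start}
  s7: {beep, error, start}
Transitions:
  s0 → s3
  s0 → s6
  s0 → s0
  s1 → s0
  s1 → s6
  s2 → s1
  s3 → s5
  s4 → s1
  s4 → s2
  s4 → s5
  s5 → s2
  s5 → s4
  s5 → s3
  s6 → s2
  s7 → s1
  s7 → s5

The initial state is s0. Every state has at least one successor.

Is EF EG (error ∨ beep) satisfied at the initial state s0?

States satisfying EG (error ∨ beep): {s0, s1, s2, s4, s6, s7}.
States satisfying EF EG (error ∨ beep): {s0, s1, s2, s3, s4, s5, s6, s7}.
Some path from s0 reaches a state where EG (error ∨ beep) holds.
s0 ∈ Sat(EF EG (error ∨ beep)).

Satisfied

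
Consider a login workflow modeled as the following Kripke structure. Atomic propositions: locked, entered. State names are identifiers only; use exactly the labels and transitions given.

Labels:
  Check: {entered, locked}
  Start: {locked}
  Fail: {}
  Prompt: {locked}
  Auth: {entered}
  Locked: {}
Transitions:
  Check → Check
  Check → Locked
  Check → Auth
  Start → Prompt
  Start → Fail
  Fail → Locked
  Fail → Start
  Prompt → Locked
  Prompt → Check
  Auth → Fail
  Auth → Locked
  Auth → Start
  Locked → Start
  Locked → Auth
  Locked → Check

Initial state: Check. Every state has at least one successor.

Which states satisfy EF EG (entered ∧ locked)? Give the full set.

States satisfying EG (entered ∧ locked): {Check}.
States satisfying EF EG (entered ∧ locked): {Check, Start, Fail, Prompt, Auth, Locked}.

{Check, Start, Fail, Prompt, Auth, Locked}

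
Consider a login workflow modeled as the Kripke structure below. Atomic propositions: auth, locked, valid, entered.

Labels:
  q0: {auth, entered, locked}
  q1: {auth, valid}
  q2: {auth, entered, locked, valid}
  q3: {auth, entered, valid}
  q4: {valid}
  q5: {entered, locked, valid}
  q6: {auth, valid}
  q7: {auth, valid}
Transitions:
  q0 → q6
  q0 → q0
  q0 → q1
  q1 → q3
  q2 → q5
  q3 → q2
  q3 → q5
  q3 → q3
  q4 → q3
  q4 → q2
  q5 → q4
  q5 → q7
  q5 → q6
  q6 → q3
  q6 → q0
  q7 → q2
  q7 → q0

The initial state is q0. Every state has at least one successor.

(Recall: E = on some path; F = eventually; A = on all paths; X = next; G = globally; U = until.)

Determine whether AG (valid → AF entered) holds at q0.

States satisfying valid → AF entered: {q0, q1, q2, q3, q4, q5, q6, q7}.
States satisfying AG (valid → AF entered): {q0, q1, q2, q3, q4, q5, q6, q7}.
Every state reachable from q0 satisfies valid → AF entered.
q0 ∈ Sat(AG (valid → AF entered)).

Satisfied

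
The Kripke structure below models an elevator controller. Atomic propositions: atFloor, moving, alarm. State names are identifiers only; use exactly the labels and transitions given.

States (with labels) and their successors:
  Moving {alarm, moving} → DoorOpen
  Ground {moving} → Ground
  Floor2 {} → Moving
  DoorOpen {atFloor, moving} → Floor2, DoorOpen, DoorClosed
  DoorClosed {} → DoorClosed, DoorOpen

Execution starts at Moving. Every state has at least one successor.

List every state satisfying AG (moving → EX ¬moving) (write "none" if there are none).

States satisfying moving → EX ¬moving: {Floor2, DoorOpen, DoorClosed}.
States satisfying AG (moving → EX ¬moving): ∅.

none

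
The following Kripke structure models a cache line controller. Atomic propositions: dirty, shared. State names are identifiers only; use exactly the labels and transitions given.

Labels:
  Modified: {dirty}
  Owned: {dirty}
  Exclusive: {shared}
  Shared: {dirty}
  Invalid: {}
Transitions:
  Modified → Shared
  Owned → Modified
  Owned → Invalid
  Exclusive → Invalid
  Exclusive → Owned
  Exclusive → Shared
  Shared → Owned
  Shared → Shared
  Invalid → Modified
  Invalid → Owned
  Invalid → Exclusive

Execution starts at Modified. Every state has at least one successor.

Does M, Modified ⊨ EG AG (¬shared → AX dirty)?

No

States satisfying AG (¬shared → AX dirty): ∅.
States satisfying EG AG (¬shared → AX dirty): ∅.
No suitable path/successor from Modified witnesses the formula.
Modified ∉ Sat(EG AG (¬shared → AX dirty)).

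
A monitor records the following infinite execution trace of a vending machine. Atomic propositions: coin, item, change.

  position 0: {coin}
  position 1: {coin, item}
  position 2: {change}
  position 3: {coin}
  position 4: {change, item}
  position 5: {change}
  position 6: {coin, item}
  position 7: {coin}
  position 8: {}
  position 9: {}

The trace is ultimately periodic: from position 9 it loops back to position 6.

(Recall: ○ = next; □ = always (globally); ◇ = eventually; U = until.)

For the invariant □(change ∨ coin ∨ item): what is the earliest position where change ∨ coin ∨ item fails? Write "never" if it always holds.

Check change ∨ coin ∨ item at each position in order: 0 ✓, 1 ✓, 2 ✓, 3 ✓, 4 ✓, 5 ✓, 6 ✓, 7 ✓.
At position 8 the labels are {}, so change ∨ coin ∨ item is false there. This is the first violation.

8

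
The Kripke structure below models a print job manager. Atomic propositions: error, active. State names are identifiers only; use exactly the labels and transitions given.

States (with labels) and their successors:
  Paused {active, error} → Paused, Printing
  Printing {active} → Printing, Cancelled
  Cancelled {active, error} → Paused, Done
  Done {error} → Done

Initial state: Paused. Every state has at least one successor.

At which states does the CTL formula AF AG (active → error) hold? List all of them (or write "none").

{Done}

States satisfying AG (active → error): {Done}.
States satisfying AF AG (active → error): {Done}.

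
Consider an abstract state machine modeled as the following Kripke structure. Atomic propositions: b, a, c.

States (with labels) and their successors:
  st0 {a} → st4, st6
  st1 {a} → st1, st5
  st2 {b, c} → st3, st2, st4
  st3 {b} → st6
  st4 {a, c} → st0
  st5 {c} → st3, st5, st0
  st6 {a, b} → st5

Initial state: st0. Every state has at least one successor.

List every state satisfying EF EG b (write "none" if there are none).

States satisfying EG b: {st2}.
States satisfying EF EG b: {st2}.

{st2}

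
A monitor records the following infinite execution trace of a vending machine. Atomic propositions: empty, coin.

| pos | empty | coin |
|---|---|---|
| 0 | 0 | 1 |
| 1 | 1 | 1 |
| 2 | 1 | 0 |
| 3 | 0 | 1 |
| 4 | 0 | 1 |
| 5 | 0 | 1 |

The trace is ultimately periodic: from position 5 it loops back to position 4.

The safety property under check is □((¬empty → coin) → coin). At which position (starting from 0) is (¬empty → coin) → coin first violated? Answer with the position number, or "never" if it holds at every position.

Check (¬empty → coin) → coin at each position in order: 0 ✓, 1 ✓.
At position 2 the labels are {empty}, so (¬empty → coin) → coin is false there. This is the first violation.

2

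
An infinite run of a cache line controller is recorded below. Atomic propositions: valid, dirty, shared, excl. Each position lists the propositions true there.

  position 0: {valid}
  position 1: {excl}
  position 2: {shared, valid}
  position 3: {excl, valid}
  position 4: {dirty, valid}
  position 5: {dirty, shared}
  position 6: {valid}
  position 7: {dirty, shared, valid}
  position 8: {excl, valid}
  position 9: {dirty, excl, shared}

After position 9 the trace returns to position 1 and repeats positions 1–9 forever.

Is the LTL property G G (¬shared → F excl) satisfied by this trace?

G (¬shared → F excl) holds at every position 0..9, and those are all positions ever visited, so G G (¬shared → F excl) holds.

Yes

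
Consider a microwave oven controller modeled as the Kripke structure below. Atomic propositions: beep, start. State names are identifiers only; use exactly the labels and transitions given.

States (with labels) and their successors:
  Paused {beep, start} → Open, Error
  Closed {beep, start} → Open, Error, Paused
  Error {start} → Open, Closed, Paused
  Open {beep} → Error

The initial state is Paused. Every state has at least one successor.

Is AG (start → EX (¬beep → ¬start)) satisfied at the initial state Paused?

States satisfying start → EX (¬beep → ¬start): {Paused, Closed, Error, Open}.
States satisfying AG (start → EX (¬beep → ¬start)): {Paused, Closed, Error, Open}.
Every state reachable from Paused satisfies start → EX (¬beep → ¬start).
Paused ∈ Sat(AG (start → EX (¬beep → ¬start))).

Yes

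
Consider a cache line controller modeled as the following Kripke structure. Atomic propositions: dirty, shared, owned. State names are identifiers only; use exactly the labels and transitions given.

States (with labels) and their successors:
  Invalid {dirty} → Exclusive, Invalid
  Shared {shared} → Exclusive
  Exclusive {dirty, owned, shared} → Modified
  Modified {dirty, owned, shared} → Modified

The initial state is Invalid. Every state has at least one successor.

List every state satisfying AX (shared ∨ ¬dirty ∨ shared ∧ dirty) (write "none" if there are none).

States satisfying shared ∨ ¬dirty ∨ shared ∧ dirty: {Shared, Exclusive, Modified}.
States satisfying AX (shared ∨ ¬dirty ∨ shared ∧ dirty): {Shared, Exclusive, Modified}.

{Shared, Exclusive, Modified}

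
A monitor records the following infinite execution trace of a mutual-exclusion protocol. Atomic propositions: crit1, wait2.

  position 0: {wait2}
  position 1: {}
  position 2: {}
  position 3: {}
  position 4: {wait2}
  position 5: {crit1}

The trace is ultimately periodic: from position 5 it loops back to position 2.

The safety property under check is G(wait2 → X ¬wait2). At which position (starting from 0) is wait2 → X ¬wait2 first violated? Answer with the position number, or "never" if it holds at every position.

never

wait2 → X ¬wait2 holds at every position 0..5, and those are all the positions the trace ever visits, so the invariant G(wait2 → X ¬wait2) is never violated.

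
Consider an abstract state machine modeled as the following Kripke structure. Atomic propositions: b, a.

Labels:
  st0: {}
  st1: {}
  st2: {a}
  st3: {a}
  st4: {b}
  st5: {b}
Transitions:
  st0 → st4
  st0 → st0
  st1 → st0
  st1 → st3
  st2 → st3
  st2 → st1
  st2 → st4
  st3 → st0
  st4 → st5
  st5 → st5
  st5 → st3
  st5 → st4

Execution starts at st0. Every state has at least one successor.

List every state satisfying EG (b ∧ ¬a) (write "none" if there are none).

States satisfying b ∧ ¬a: {st4, st5}.
States satisfying EG (b ∧ ¬a): {st4, st5}.

{st4, st5}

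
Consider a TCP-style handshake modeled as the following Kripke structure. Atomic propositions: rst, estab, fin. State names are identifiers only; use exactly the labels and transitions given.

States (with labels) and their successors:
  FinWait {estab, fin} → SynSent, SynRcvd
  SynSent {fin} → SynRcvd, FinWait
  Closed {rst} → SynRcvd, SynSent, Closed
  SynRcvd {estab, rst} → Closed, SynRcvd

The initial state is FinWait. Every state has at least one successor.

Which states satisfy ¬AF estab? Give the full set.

States satisfying estab: {FinWait, SynRcvd}.
States satisfying AF estab: {FinWait, SynSent, SynRcvd}.
States satisfying ¬AF estab: {Closed}.

{Closed}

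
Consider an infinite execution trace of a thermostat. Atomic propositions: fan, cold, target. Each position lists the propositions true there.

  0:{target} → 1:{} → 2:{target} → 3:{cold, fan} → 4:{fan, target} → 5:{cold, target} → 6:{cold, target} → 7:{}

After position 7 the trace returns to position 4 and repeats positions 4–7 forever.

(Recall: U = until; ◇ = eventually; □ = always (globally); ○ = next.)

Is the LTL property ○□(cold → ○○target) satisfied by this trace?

No

The position after 0 is 1; □(cold → ○○target) is false there.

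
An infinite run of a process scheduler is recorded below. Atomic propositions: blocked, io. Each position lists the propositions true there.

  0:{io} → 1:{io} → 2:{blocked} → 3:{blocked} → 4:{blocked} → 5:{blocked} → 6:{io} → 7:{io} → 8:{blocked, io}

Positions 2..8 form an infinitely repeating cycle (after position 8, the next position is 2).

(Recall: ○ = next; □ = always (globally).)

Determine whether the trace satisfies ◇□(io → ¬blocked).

No

□(io → ¬blocked) is false at every position 0..8, so it never becomes true and ◇□(io → ¬blocked) fails.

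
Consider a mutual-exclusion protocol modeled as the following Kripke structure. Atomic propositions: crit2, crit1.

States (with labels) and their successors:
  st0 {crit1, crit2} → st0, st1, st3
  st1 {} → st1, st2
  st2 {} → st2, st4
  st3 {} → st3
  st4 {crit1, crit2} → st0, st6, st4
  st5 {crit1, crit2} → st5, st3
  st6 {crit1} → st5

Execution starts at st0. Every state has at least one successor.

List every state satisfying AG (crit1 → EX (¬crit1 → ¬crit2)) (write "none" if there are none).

{st0, st1, st2, st3, st4, st5, st6}

States satisfying crit1 → EX (¬crit1 → ¬crit2): {st0, st1, st2, st3, st4, st5, st6}.
States satisfying AG (crit1 → EX (¬crit1 → ¬crit2)): {st0, st1, st2, st3, st4, st5, st6}.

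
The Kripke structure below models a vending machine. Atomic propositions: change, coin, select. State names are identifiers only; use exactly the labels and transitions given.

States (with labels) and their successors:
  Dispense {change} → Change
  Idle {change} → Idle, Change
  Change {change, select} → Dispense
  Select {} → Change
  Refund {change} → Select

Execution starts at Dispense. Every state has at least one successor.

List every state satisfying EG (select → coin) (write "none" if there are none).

{Idle}

States satisfying select → coin: {Dispense, Idle, Select, Refund}.
States satisfying EG (select → coin): {Idle}.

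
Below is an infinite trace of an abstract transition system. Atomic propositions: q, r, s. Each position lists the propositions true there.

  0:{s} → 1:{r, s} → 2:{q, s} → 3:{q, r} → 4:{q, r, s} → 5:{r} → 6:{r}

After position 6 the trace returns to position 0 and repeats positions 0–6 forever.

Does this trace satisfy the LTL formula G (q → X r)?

q → X r holds at every position 0..6, and those are all positions ever visited, so G (q → X r) holds.
Positions where q holds: 2, 3, 4.
Check X r at each: 2→ok, 3→ok, 4→ok.

Yes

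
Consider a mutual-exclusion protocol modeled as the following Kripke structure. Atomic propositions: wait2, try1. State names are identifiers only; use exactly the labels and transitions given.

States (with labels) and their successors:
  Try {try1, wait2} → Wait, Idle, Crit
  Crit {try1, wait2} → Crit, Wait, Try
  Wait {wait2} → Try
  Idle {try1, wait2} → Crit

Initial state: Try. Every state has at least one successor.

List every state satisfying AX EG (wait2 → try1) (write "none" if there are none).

{Wait, Idle}

States satisfying EG (wait2 → try1): {Try, Crit, Idle}.
States satisfying AX EG (wait2 → try1): {Wait, Idle}.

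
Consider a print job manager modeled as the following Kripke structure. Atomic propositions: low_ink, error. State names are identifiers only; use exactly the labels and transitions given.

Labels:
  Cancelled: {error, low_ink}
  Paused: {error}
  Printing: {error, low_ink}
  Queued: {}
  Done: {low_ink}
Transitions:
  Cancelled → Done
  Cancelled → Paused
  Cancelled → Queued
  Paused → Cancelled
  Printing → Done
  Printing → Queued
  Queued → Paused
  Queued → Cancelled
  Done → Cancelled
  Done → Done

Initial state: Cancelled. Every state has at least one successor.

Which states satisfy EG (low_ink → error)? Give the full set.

{Cancelled, Paused, Printing, Queued}

States satisfying low_ink → error: {Cancelled, Paused, Printing, Queued}.
States satisfying EG (low_ink → error): {Cancelled, Paused, Printing, Queued}.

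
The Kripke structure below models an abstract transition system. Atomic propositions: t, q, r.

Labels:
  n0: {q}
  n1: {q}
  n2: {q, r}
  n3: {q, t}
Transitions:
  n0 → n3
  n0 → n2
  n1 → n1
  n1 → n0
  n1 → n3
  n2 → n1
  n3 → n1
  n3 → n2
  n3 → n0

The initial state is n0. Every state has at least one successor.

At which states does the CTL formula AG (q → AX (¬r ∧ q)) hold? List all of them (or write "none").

none

States satisfying q → AX (¬r ∧ q): {n1, n2}.
States satisfying AG (q → AX (¬r ∧ q)): ∅.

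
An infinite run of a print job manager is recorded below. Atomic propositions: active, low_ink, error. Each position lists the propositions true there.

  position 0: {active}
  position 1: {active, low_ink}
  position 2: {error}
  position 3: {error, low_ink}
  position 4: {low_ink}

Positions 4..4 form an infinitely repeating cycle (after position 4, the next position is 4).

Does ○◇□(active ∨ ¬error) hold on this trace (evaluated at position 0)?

Yes

The position after 0 is 1; ◇□(active ∨ ¬error) is true there.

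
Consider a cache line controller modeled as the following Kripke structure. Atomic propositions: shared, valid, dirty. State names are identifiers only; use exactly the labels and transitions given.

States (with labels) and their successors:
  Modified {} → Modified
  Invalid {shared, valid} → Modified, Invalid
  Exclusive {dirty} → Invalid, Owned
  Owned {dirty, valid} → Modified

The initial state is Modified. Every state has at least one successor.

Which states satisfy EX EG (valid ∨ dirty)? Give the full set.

States satisfying EG (valid ∨ dirty): {Invalid, Exclusive}.
States satisfying EX EG (valid ∨ dirty): {Invalid, Exclusive}.

{Invalid, Exclusive}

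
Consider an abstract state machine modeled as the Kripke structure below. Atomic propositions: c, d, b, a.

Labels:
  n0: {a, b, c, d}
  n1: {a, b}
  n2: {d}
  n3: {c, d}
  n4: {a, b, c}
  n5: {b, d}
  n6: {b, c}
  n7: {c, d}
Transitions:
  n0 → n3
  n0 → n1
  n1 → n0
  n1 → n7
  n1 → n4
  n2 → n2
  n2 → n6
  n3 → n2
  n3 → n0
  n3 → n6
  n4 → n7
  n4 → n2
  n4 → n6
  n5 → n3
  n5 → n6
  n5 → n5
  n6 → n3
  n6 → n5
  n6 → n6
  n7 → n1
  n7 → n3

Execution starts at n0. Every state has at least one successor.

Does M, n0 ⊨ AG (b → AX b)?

States satisfying b → AX b: {n2, n3, n7}.
States satisfying AG (b → AX b): ∅.
n0 is reachable from n0 and violates b → AX b, so AG fails at n0.
n0 ∉ Sat(AG (b → AX b)).

Does not hold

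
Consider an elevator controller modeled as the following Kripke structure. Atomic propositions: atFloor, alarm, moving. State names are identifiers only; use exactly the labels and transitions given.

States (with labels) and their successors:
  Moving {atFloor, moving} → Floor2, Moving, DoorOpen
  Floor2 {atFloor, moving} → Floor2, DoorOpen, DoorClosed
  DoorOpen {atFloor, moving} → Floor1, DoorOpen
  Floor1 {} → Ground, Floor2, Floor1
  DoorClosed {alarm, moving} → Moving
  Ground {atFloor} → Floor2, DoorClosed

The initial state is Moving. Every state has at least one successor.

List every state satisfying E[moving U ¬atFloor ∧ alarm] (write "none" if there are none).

{Moving, Floor2, DoorClosed}

States satisfying moving: {Moving, Floor2, DoorOpen, DoorClosed}.
States satisfying ¬atFloor ∧ alarm: {DoorClosed}.
States satisfying E[moving U ¬atFloor ∧ alarm]: {Moving, Floor2, DoorClosed}.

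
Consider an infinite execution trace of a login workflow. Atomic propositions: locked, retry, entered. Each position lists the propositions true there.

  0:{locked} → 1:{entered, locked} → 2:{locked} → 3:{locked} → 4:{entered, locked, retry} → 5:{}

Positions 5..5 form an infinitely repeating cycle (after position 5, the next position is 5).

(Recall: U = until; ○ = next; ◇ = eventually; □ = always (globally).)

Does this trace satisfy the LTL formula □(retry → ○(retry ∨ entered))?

No

retry → ○(retry ∨ entered) must hold at every position from 0 onward. It fails at position 4, so □(retry → ○(retry ∨ entered)) is false.
Positions where retry holds: 4.
Check ○(retry ∨ entered) at each: 4→fails.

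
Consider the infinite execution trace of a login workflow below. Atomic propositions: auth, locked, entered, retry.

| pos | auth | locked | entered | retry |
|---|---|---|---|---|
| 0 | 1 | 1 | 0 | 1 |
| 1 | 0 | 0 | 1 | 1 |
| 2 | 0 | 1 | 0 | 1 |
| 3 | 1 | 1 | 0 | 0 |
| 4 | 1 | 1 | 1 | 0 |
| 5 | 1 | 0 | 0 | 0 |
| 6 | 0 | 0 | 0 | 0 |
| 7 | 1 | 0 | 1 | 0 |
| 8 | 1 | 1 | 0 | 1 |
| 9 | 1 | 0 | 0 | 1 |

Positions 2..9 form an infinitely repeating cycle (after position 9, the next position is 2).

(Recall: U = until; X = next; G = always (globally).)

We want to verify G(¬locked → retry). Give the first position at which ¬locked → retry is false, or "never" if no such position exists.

5

Check ¬locked → retry at each position in order: 0 ✓, 1 ✓, 2 ✓, 3 ✓, 4 ✓.
At position 5 the labels are {auth}, so ¬locked → retry is false there. This is the first violation.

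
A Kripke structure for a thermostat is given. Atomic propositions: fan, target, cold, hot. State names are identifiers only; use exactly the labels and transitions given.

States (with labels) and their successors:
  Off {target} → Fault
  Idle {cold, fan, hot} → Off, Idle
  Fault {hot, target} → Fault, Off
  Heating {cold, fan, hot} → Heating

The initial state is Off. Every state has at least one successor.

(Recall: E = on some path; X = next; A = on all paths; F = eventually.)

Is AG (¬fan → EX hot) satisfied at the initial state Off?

Yes

States satisfying ¬fan → EX hot: {Off, Idle, Fault, Heating}.
States satisfying AG (¬fan → EX hot): {Off, Idle, Fault, Heating}.
Every state reachable from Off satisfies ¬fan → EX hot.
Off ∈ Sat(AG (¬fan → EX hot)).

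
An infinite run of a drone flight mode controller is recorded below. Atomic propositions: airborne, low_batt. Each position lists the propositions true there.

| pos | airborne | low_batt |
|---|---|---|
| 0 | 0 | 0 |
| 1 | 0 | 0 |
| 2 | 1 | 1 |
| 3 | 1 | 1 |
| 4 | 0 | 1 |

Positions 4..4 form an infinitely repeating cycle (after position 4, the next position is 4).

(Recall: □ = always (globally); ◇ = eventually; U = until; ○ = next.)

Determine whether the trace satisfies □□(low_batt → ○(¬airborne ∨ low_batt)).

□(low_batt → ○(¬airborne ∨ low_batt)) holds at every position 0..4, and those are all positions ever visited, so □□(low_batt → ○(¬airborne ∨ low_batt)) holds.

Satisfied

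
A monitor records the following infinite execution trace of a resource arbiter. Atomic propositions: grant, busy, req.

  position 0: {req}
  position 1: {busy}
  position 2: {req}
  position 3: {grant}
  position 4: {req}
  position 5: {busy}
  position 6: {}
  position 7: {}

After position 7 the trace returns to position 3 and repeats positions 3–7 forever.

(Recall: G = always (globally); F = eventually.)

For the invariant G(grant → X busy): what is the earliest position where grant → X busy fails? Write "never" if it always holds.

3

Check grant → X busy at each position in order: 0 ✓, 1 ✓, 2 ✓.
At position 3 the labels are {grant} and the next position 4 has {req}, so grant → X busy is false there. This is the first violation.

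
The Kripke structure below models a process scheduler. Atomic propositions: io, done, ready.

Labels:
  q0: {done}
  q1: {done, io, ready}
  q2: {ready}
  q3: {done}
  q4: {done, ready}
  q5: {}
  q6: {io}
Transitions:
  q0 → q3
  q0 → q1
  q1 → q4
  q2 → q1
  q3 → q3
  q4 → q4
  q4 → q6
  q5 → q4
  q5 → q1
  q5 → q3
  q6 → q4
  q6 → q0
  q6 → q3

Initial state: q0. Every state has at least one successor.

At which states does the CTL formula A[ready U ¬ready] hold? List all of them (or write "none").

States satisfying ready: {q1, q2, q4}.
States satisfying ¬ready: {q0, q3, q5, q6}.
States satisfying A[ready U ¬ready]: {q0, q3, q5, q6}.

{q0, q3, q5, q6}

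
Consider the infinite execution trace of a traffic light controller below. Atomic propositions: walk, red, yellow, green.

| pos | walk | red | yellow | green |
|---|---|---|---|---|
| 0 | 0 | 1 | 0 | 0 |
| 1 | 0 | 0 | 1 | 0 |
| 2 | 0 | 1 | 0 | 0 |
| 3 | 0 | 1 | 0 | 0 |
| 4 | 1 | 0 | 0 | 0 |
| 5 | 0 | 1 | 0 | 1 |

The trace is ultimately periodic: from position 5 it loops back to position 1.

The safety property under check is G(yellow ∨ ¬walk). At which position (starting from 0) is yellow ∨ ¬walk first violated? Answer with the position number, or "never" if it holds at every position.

4

Check yellow ∨ ¬walk at each position in order: 0 ✓, 1 ✓, 2 ✓, 3 ✓.
At position 4 the labels are {walk}, so yellow ∨ ¬walk is false there. This is the first violation.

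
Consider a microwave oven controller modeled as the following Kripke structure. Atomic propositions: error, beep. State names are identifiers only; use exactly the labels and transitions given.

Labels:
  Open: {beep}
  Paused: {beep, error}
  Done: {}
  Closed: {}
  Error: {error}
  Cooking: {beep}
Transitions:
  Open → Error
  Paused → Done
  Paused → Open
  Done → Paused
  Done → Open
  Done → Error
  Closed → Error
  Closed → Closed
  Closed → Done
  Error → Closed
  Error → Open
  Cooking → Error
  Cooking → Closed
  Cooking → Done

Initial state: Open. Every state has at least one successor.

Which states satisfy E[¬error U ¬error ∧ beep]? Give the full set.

{Open, Done, Closed, Cooking}

States satisfying ¬error: {Open, Done, Closed, Cooking}.
States satisfying ¬error ∧ beep: {Open, Cooking}.
States satisfying E[¬error U ¬error ∧ beep]: {Open, Done, Closed, Cooking}.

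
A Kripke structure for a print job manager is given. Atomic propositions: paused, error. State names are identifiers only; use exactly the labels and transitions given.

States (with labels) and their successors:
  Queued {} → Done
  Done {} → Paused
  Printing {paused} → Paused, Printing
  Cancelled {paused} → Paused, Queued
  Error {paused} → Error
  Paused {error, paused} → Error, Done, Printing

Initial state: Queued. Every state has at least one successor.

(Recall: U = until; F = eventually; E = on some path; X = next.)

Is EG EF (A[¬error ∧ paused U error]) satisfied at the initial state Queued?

Yes

States satisfying EF (A[¬error ∧ paused U error]): {Queued, Done, Printing, Cancelled, Paused}.
States satisfying EG EF (A[¬error ∧ paused U error]): {Queued, Done, Printing, Cancelled, Paused}.
Queued ∈ Sat(EG EF (A[¬error ∧ paused U error])).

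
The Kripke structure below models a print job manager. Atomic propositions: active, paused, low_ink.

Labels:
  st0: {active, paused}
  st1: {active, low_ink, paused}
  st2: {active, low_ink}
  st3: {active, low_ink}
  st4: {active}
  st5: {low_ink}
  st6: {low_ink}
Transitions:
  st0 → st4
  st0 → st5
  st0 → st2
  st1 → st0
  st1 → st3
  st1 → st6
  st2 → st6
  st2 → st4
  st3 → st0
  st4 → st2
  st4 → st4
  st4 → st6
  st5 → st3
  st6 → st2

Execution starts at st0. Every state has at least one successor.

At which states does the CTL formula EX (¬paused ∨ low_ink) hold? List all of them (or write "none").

States satisfying ¬paused ∨ low_ink: {st1, st2, st3, st4, st5, st6}.
States satisfying EX (¬paused ∨ low_ink): {st0, st1, st2, st4, st5, st6}.

{st0, st1, st2, st4, st5, st6}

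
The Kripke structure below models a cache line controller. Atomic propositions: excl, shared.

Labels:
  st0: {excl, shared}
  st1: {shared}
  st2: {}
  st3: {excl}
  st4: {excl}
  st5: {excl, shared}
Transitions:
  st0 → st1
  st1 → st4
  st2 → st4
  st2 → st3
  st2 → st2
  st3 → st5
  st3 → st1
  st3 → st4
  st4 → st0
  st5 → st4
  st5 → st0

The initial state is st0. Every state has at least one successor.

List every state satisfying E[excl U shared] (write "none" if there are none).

States satisfying excl: {st0, st3, st4, st5}.
States satisfying shared: {st0, st1, st5}.
States satisfying E[excl U shared]: {st0, st1, st3, st4, st5}.

{st0, st1, st3, st4, st5}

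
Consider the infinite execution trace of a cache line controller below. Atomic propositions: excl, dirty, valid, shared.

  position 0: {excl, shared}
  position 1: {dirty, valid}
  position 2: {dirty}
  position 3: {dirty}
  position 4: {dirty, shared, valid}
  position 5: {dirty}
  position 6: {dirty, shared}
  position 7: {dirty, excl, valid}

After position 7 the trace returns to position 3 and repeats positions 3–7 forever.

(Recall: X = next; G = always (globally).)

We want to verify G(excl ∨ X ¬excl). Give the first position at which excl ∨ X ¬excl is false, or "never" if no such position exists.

6

Check excl ∨ X ¬excl at each position in order: 0 ✓, 1 ✓, 2 ✓, 3 ✓, 4 ✓, 5 ✓.
At position 6 the labels are {dirty, shared} and the next position 7 has {dirty, excl, valid}, so excl ∨ X ¬excl is false there. This is the first violation.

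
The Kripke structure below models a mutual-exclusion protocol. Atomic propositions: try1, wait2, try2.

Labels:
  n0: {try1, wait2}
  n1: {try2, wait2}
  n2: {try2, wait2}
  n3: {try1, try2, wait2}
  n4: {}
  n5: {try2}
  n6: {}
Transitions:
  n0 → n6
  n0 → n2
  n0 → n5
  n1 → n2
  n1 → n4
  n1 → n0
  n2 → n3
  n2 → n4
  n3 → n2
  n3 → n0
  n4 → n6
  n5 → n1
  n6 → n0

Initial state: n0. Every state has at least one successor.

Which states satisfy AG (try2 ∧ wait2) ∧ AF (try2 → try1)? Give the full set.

States satisfying try2 ∧ wait2: {n1, n2, n3}.
States satisfying AG (try2 ∧ wait2): ∅.
States satisfying try2 → try1: {n0, n3, n4, n6}.
States satisfying AF (try2 → try1): {n0, n1, n2, n3, n4, n5, n6}.
States satisfying AG (try2 ∧ wait2) ∧ AF (try2 → try1): ∅.

none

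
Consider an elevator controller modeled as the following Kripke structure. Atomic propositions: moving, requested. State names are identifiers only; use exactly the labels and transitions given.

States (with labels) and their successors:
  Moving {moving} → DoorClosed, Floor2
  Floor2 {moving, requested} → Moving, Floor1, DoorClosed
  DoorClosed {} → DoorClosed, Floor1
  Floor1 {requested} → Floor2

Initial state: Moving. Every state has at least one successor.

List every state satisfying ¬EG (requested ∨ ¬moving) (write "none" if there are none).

States satisfying requested ∨ ¬moving: {Floor2, DoorClosed, Floor1}.
States satisfying EG (requested ∨ ¬moving): {Floor2, DoorClosed, Floor1}.
States satisfying ¬EG (requested ∨ ¬moving): {Moving}.

{Moving}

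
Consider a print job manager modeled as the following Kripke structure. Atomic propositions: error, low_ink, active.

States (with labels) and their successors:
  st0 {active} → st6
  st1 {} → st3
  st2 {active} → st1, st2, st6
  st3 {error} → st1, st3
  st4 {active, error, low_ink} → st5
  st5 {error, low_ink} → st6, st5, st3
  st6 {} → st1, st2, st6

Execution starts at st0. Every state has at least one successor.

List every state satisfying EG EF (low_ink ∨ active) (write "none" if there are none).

{st0, st2, st4, st5, st6}

States satisfying EF (low_ink ∨ active): {st0, st2, st4, st5, st6}.
States satisfying EG EF (low_ink ∨ active): {st0, st2, st4, st5, st6}.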